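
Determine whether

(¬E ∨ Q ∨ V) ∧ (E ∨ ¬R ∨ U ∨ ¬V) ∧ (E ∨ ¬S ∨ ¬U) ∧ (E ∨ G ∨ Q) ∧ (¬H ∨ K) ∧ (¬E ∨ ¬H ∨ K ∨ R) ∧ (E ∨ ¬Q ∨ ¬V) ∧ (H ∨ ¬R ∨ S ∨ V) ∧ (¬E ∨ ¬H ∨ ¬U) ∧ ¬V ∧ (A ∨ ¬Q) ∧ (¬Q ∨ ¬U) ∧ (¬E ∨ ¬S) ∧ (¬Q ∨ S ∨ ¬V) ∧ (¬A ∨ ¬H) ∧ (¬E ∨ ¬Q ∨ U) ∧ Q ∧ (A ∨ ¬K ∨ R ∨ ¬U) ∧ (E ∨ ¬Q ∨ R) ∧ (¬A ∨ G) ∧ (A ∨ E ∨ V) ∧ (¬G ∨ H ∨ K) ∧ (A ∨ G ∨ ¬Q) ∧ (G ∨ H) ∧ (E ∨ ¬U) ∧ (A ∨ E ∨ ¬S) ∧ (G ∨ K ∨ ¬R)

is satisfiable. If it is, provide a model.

Unit clause (¬V) forces V = False.
Unit clause (Q) forces Q = True.
In (A ∨ ¬Q) only A is left, so A = True.
In (¬Q ∨ ¬U) only ¬U is left, so U = False.
In (¬A ∨ ¬H) only ¬H is left, so H = False.
In (¬E ∨ ¬Q ∨ U) only ¬E is left, so E = False.
In (E ∨ ¬Q ∨ R) only R is left, so R = True.
In (¬A ∨ G) only G is left, so G = True.
In (¬G ∨ H ∨ K) only K is left, so K = True.
In (H ∨ ¬R ∨ S ∨ V) only S is left, so S = True.
All clauses satisfied.

G=T, E=F, S=T, R=T, U=F, V=F, A=T, H=F, K=T, Q=T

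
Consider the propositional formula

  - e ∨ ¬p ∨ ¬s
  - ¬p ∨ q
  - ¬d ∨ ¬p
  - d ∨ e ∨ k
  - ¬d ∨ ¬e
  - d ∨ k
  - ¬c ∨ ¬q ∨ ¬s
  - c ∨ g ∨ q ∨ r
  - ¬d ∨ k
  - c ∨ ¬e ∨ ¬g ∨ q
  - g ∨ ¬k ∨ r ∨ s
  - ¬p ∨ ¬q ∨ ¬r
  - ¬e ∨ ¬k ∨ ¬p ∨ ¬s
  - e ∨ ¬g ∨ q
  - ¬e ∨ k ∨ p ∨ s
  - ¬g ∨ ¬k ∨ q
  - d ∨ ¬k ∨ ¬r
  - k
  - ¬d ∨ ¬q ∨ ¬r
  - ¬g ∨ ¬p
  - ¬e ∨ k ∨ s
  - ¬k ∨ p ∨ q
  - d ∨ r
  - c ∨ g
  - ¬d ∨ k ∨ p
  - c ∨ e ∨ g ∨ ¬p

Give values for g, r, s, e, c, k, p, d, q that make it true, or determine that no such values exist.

Unit clause (k) forces k = True.
Set g = True.
  then (¬g ∨ ¬k ∨ q) forces q = True.
  then (¬g ∨ ¬p) forces p = False.
Try r = True:
  (d ∨ ¬k ∨ ¬r) forces d = True.
  clause (¬d ∨ ¬q ∨ ¬r) is falsified — backtrack.
So r = False.
  then (d ∨ r) forces d = True.
  then (¬d ∨ ¬e) forces e = False.
Set s = False.
Set c = True.
All clauses satisfied.

g=T, r=F, s=F, e=F, c=T, k=T, p=F, d=T, q=T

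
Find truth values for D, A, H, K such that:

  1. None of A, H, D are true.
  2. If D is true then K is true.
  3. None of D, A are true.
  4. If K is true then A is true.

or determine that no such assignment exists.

D=F, A=F, H=F, K=F

  (1) {A, H, D}: 0 true — none ✓
  (2) D=F ⇒ K: vacuous ✓
  (3) {D, A}: 0 true — none ✓
  (4) K=F ⇒ A: vacuous ✓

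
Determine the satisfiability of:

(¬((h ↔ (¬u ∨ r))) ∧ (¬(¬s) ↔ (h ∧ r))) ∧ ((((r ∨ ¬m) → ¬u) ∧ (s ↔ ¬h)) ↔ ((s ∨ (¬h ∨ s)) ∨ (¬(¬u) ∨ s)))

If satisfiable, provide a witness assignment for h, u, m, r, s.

h=T, u=T, m=T, r=F, s=F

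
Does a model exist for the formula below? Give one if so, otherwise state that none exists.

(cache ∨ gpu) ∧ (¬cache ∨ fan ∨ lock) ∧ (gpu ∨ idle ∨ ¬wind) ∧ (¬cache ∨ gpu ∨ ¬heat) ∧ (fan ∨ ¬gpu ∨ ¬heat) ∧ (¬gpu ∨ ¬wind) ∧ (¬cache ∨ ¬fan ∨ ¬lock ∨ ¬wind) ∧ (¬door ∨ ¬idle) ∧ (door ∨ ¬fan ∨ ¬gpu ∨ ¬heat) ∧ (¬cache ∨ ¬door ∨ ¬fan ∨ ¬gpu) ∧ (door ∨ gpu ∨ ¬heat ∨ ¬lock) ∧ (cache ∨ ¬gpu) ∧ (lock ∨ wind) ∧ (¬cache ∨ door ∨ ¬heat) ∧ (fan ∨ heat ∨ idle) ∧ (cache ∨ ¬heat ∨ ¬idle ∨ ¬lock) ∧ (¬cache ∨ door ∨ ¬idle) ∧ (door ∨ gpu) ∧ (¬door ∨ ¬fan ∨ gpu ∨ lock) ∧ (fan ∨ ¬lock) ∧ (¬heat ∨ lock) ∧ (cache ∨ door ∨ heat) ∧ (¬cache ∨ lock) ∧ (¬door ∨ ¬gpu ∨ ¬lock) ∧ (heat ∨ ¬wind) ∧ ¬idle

Unit clause (¬idle) forces idle = False.
Try fan = False:
  (fan ∨ heat ∨ idle) forces heat = True.
  (fan ∨ ¬gpu ∨ ¬heat) forces gpu = False.
  (cache ∨ gpu) forces cache = True.
  clause (¬cache ∨ gpu ∨ ¬heat) is falsified — backtrack.
So fan = True.
Try wind = True:
  (gpu ∨ idle ∨ ¬wind) forces gpu = True.
  clause (¬gpu ∨ ¬wind) is falsified — backtrack.
So wind = False.
  then (lock ∨ wind) forces lock = True.
Set gpu = False.
  then (cache ∨ gpu) forces cache = True.
  then (¬cache ∨ gpu ∨ ¬heat) forces heat = False.
  then (door ∨ gpu) forces door = True.
All clauses satisfied.

fan: True, wind: False, gpu: False, lock: True, heat: False, idle: False, cache: True, door: True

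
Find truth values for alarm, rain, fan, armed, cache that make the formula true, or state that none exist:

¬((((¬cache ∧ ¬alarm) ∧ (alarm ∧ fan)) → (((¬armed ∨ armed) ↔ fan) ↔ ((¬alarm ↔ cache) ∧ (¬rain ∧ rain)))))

Case alarm = True: the formula becomes ¬((False → (((¬armed ∨ armed) ↔ fan) ↔ (¬cache ∧ (¬rain ∧ rain))))) = False.
Case alarm = False: the formula becomes ¬((False → (((¬armed ∨ armed) ↔ fan) ↔ (cache ∧ (¬rain ∧ rain))))) = False.
Both cases fail — unsatisfiable.

No satisfying assignment exists.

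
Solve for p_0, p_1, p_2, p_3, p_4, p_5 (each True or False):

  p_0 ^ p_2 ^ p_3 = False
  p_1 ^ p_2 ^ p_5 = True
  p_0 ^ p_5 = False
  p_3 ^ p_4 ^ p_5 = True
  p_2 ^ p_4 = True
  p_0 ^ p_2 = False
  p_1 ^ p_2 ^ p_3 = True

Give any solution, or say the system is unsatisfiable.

p_0 = False; p_1 = True; p_2 = False; p_3 = False; p_4 = True; p_5 = False

p_0 ^ p_2 ^ p_3 = F ^ F ^ F = False ✓
p_1 ^ p_2 ^ p_5 = T ^ F ^ F = True ✓
p_0 ^ p_5 = F ^ F = False ✓
p_3 ^ p_4 ^ p_5 = F ^ T ^ F = True ✓
p_2 ^ p_4 = F ^ T = True ✓
p_0 ^ p_2 = F ^ F = False ✓
p_1 ^ p_2 ^ p_3 = T ^ F ^ F = True ✓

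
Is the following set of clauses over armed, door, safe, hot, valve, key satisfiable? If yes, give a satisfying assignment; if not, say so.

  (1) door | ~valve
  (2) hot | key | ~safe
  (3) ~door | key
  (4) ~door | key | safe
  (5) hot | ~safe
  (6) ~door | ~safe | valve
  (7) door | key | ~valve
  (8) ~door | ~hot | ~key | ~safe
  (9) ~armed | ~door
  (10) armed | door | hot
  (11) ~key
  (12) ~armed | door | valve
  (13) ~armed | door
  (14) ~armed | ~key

armed=F, door=F, safe=F, hot=T, valve=F, key=F

Unit clause (~key) forces key = False.
In (~door | key) only ~door is left, so door = False.
In (door | key | ~valve) only ~valve is left, so valve = False.
In (~armed | door | valve) only ~armed is left, so armed = False.
In (armed | door | hot) only hot is left, so hot = True.
Set safe = False.
All clauses satisfied.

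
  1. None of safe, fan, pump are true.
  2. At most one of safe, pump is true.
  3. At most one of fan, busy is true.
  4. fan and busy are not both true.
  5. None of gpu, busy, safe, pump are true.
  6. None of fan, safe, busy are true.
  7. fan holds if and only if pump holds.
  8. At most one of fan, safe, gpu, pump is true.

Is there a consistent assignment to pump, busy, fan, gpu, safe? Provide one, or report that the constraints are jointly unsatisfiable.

pump: False; busy: False; fan: False; gpu: False; safe: False

  (1) {safe, fan, pump}: 0 true — none ✓
  (2) {safe, pump}: 0 true — at most one ✓
  (3) {fan, busy}: 0 true — at most one ✓
  (4) fan=F, busy=F — not both ✓
  (5) {gpu, busy, safe, pump}: 0 true — none ✓
  (6) {fan, safe, busy}: 0 true — none ✓
  (7) fan=F, pump=F — same ✓
  (8) {fan, safe, gpu, pump}: 0 true — at most one ✓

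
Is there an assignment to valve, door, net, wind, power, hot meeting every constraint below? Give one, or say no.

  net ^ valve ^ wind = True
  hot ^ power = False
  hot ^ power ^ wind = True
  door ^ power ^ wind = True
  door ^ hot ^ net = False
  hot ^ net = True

valve: False, door: True, net: False, wind: True, power: True, hot: True

net ^ valve ^ wind = F ^ F ^ T = True ✓
hot ^ power = T ^ T = False ✓
hot ^ power ^ wind = T ^ T ^ T = True ✓
door ^ power ^ wind = T ^ T ^ T = True ✓
door ^ hot ^ net = T ^ T ^ F = False ✓
hot ^ net = T ^ F = True ✓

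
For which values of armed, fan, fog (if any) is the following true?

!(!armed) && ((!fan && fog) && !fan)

armed = True, fan = False, fog = True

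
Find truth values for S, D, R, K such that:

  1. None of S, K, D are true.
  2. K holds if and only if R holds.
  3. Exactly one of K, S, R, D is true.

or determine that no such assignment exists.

Case S = True:
  Constraint (1) is violated (S=T) — contradiction.
Case S = False:
  (1) forces K = False.
  (1) forces D = False.
  (2) with K=F forces R = False.
  Constraint (3) is violated (K=F, S=F, R=F, D=F) — contradiction.
Both cases fail — unsatisfiable.

No satisfying assignment exists.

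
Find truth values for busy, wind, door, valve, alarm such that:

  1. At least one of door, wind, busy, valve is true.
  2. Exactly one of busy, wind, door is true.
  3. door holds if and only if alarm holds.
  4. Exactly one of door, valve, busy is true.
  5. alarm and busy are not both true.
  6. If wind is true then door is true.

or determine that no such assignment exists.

busy = True; wind = False; door = False; valve = False; alarm = False

  (1) {door, wind, busy, valve}: 1 true — at least one ✓
  (2) {busy, wind, door}: 1 true — exactly one ✓
  (3) door=F, alarm=F — same ✓
  (4) {door, valve, busy}: 1 true — exactly one ✓
  (5) alarm=F, busy=T — not both ✓
  (6) wind=F ⇒ door: vacuous ✓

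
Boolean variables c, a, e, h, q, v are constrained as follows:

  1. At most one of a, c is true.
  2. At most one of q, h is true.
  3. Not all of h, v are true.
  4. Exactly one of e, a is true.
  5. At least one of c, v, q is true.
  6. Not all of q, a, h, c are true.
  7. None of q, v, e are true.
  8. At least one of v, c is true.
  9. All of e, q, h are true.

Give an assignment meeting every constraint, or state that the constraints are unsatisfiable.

The formula is unsatisfiable.

Case e = True:
  Constraint (7) is violated (e=T) — contradiction.
Case e = False:
  Constraint (9) is violated (e=F) — contradiction.
Both cases fail — unsatisfiable.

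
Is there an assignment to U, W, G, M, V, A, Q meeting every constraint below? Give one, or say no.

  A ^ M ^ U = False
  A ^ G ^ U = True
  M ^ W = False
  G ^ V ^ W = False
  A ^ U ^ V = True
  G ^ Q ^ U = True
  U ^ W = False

U=F; W=F; G=T; M=F; V=T; A=F; Q=F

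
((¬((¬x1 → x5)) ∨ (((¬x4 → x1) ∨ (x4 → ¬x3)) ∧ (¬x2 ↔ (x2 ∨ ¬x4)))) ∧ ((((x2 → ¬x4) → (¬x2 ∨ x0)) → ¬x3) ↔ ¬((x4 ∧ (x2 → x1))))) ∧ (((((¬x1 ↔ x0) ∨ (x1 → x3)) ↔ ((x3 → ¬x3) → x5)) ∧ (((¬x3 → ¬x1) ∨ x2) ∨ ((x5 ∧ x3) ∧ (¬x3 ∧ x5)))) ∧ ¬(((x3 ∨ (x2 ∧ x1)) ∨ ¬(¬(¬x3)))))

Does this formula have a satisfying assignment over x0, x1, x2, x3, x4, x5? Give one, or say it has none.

UNSATISFIABLE

The conjunct ¬(((x3 ∨ (x2 ∧ x1)) ∨ ¬(¬(¬x3)))) is unsatisfiable on its own:
  x1=F, x2=F, x3=F: evaluates to False.
  x1=F, x2=F, x3=T: evaluates to False.
  x1=F, x2=T, x3=F: evaluates to False.
  x1=F, x2=T, x3=T: evaluates to False.
  x1=T, x2=F, x3=F: evaluates to False.
  x1=T, x2=F, x3=T: evaluates to False.
  x1=T, x2=T, x3=F: evaluates to False.
  x1=T, x2=T, x3=T: evaluates to False.
So the whole conjunction is unsatisfiable.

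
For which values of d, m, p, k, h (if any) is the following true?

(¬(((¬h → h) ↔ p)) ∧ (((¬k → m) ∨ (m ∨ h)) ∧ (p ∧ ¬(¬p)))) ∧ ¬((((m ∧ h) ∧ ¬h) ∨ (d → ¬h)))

Case h = True: the formula simplifies to (¬p ∧ (p ∧ ¬(¬p))) ∧ ¬(¬d).
  p = True: the conjunct ¬p is False.
  p = False: the conjunct p is False.
Case h = False: the conjunct ¬((((m ∧ h) ∧ ¬h) ∨ (d → ¬h))) becomes ¬((False ∨ True)) = False.
Both cases fail — unsatisfiable.

Unsatisfiable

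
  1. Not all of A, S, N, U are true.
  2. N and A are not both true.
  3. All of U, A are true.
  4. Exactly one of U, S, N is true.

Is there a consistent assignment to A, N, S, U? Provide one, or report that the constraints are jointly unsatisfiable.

A: True; N: False; S: False; U: True

  (1) {A, S, N, U}: 2/4 true — not all ✓
  (2) N=F, A=T — not both ✓
  (3) {U, A}: all 2 true ✓
  (4) {U, S, N}: 1 true — exactly one ✓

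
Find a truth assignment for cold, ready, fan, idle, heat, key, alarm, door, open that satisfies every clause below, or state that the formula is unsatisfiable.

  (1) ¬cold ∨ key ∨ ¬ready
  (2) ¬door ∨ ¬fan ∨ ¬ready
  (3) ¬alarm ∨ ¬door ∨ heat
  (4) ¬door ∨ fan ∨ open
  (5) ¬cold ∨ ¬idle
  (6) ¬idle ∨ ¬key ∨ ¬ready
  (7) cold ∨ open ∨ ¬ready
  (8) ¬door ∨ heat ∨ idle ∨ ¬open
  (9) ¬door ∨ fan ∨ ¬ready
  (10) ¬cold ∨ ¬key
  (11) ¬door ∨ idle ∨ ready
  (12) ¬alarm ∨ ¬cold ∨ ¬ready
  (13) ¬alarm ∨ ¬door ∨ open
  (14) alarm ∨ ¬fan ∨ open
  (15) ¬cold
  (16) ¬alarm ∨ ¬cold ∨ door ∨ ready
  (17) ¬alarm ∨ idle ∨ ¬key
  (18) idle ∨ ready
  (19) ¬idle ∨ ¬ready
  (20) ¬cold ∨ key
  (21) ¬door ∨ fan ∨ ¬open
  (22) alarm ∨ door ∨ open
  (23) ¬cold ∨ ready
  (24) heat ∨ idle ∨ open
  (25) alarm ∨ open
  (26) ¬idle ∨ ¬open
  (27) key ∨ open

Unit clause (¬cold) forces cold = False.
Set ready = True.
  then (cold ∨ open ∨ ¬ready) forces open = True.
  then (¬idle ∨ ¬ready) forces idle = False.
Set fan = True.
  then (¬door ∨ ¬fan ∨ ¬ready) forces door = False.
Set heat = False.
Set key = True.
  then (¬alarm ∨ idle ∨ ¬key) forces alarm = False.
All clauses satisfied.

cold = False, ready = True, fan = True, idle = False, heat = False, key = True, alarm = False, door = False, open = True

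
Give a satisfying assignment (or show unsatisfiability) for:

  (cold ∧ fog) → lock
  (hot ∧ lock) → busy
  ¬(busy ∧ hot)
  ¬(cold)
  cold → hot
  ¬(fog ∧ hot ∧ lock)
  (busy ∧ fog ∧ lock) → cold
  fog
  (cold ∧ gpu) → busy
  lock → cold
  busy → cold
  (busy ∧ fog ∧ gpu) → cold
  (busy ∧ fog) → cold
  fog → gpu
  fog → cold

Case cold = True:
  Clause (¬cold) is falsified — contradiction.
Case cold = False:
  (fog) forces fog = True.
  Clause (cold ∨ ¬fog) is falsified — contradiction.
Both cases fail, so the formula is unsatisfiable.

UNSATISFIABLE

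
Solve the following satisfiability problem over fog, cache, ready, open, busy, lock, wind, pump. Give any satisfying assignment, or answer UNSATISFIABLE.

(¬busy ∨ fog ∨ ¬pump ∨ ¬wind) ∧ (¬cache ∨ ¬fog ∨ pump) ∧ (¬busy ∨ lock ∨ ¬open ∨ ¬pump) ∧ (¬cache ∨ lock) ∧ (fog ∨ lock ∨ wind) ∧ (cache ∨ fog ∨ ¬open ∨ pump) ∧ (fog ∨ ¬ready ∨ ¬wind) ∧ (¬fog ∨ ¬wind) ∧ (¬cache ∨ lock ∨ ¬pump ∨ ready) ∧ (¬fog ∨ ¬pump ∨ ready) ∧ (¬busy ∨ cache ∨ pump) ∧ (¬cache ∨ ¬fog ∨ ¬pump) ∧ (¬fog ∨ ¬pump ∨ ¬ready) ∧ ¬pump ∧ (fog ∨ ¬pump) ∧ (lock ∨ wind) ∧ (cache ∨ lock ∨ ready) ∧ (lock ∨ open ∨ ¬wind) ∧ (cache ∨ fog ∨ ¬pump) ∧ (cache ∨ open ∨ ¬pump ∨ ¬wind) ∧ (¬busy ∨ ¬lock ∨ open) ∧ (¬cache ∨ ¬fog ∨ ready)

Unit clause (¬pump) forces pump = False.
Set fog = False.
Set cache = False.
  then (cache ∨ fog ∨ ¬open ∨ pump) forces open = False.
  then (¬busy ∨ cache ∨ pump) forces busy = False.
Set ready = True.
  then (fog ∨ ¬ready ∨ ¬wind) forces wind = False.
  then (lock ∨ wind) forces lock = True.
All clauses satisfied.

fog = False; cache = False; ready = True; open = False; busy = False; lock = True; wind = False; pump = False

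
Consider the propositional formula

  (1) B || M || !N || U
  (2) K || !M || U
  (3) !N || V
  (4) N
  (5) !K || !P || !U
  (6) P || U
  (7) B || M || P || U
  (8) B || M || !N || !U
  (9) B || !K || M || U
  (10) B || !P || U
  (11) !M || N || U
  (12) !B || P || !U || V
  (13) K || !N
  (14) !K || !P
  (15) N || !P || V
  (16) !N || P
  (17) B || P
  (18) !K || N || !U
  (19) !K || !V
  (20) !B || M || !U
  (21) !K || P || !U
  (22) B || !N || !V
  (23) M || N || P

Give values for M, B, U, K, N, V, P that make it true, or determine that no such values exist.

Case N = True:
  (!N || V) forces V = True.
  (K || !N) forces K = True.
  Clause (!K || !V) is falsified — contradiction.
Case N = False:
  Clause (N) is falsified — contradiction.
Both cases fail, so the formula is unsatisfiable.

UNSATISFIABLE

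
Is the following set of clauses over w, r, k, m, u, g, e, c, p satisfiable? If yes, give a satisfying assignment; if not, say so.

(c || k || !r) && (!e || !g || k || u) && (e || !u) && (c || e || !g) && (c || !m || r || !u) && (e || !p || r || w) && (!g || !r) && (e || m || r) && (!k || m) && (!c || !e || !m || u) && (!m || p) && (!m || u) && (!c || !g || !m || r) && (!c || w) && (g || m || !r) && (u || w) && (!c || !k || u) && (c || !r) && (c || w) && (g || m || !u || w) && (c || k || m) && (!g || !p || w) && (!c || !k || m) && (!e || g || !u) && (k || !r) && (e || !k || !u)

w: True; r: False; k: False; m: False; u: True; g: True; e: True; c: True; p: False

Set w = True.
Set r = False.
Set k = False.
Set m = False.
  then (e || m || r) forces e = True.
  then (c || k || m) forces c = True.
Set u = True.
  then (!e || g || !u) forces g = True.
Set p = False.
All clauses satisfied.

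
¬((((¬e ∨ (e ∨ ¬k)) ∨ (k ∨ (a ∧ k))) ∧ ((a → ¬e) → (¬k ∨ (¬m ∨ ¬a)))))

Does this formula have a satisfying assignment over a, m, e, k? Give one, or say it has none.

a = True, m = True, e = False, k = True

  ¬((((¬e ∨ (e ∨ ¬k)) ∨ (k ∨ (a ∧ k))) ∧ ((a → ¬e) → (¬k ∨ (¬m ∨ ¬a))))) = True
    ((¬e ∨ (e ∨ ¬k)) ∨ (k ∨ (a ∧ k))) ∧ ((a → ¬e) → (¬k ∨ (¬m ∨ ¬a))) = False
      (¬e ∨ (e ∨ ¬k)) ∨ (k ∨ (a ∧ k)) = True
        ¬e ∨ (e ∨ ¬k) = True
          ¬e = True
          e ∨ ¬k = False
            ¬k = False
        k ∨ (a ∧ k) = True
          a ∧ k = True
      (a → ¬e) → (¬k ∨ (¬m ∨ ¬a)) = False
        a → ¬e = True
          ¬e = True
        ¬k ∨ (¬m ∨ ¬a) = False
          ¬k = False
          ¬m ∨ ¬a = False
            ¬m = False
            ¬a = False
The formula evaluates to True.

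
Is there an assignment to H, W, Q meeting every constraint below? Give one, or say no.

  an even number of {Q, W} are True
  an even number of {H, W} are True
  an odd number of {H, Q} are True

Adding constraints 1, 2, 3 mod 2: every variable appears an even number of times on the left, so the left side is 0.
But the right sides sum to 1 (mod 2). 0 ≠ 1 — the system is inconsistent.

UNSATISFIABLE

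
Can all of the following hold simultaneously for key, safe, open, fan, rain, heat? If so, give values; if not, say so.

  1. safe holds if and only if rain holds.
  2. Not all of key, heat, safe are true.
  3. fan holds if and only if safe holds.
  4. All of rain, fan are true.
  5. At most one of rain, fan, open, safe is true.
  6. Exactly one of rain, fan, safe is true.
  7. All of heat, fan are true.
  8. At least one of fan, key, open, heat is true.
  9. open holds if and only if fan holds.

UNSATISFIABLE

Case fan = True:
  (3) with fan=T forces safe = True.
  Constraint (5) is violated (fan=T, safe=T) — contradiction.
Case fan = False:
  Constraint (4) is violated (fan=F) — contradiction.
Both cases fail — unsatisfiable.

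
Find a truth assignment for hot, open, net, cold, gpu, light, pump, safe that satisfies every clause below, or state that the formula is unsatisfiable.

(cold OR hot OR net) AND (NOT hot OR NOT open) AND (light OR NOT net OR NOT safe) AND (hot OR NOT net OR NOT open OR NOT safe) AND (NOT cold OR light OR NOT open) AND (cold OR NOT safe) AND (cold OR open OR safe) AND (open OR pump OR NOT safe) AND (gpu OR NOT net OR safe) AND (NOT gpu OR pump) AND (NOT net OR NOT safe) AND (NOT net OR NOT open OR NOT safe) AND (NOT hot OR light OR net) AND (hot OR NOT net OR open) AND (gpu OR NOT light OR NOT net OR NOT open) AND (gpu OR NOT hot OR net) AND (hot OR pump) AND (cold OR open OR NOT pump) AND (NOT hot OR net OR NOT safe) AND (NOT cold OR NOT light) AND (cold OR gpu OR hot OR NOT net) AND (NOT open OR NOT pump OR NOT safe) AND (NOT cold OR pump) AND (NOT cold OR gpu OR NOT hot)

hot = False; open = False; net = False; cold = True; gpu = True; light = False; pump = True; safe = False

Set hot = False.
  then (hot OR pump) forces pump = True.
Set open = False.
  then (hot OR NOT net OR open) forces net = False.
  then (cold OR open OR NOT pump) forces cold = True.
  then (NOT cold OR NOT light) forces light = False.
Set gpu = True.
Set safe = False.
All clauses satisfied.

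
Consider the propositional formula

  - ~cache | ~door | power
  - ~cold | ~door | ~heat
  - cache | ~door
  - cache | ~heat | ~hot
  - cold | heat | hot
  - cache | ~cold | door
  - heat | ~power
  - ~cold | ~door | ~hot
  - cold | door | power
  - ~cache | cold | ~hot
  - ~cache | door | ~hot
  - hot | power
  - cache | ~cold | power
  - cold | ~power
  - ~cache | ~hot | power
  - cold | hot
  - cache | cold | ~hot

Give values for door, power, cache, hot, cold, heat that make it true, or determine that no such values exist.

Try door = True:
  (cache | ~door) forces cache = True.
  (~cache | ~door | power) forces power = True.
  (heat | ~power) forces heat = True.
  (~cold | ~door | ~heat) forces cold = False.
  clause (cold | ~power) is falsified — backtrack.
So door = False.
Try power = False:
  (cold | door | power) forces cold = True.
  (cache | ~cold | door) forces cache = True.
  (~cache | door | ~hot) forces hot = False.
  clause (hot | power) is falsified — backtrack.
So power = True.
  then (heat | ~power) forces heat = True.
  then (cold | ~power) forces cold = True.
  then (cache | ~cold | door) forces cache = True.
  then (~cache | door | ~hot) forces hot = False.
All clauses satisfied.

door = False, power = True, cache = True, hot = False, cold = True, heat = True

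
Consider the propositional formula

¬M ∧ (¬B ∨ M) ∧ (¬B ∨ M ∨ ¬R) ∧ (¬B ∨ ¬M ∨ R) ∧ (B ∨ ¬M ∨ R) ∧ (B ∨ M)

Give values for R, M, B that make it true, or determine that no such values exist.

Case M = True:
  Clause (¬M) is falsified — contradiction.
Case M = False:
  (¬B ∨ M) forces B = False.
  Clause (B ∨ M) is falsified — contradiction.
Both cases fail, so the formula is unsatisfiable.

UNSATISFIABLE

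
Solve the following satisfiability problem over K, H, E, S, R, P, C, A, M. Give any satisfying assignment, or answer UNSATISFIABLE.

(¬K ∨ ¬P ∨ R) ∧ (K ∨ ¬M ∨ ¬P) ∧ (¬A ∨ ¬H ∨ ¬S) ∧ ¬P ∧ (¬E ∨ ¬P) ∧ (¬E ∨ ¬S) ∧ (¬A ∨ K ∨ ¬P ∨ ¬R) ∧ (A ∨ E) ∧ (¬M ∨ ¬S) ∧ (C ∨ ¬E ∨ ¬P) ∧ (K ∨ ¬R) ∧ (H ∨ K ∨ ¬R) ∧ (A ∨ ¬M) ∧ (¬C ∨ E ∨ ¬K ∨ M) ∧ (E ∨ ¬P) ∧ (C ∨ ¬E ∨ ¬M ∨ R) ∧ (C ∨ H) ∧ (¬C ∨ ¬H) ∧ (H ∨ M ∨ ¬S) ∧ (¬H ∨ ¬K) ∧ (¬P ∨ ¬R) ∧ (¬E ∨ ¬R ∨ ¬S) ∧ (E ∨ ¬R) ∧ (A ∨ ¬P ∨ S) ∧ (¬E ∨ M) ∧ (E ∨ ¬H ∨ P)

K: False, H: False, E: False, S: False, R: False, P: False, C: True, A: True, M: True

Unit clause (¬P) forces P = False.
Set K = False.
  then (K ∨ ¬R) forces R = False.
Try H = True:
  (¬C ∨ ¬H) forces C = False.
  (E ∨ ¬H ∨ P) forces E = True.
  (¬E ∨ ¬S) forces S = False.
  (C ∨ ¬E ∨ ¬M ∨ R) forces M = False.
  clause (¬E ∨ M) is falsified — backtrack.
So H = False.
  then (C ∨ H) forces C = True.
Set E = False.
  then (A ∨ E) forces A = True.
Set S = False.
Set M = True.
All clauses satisfied.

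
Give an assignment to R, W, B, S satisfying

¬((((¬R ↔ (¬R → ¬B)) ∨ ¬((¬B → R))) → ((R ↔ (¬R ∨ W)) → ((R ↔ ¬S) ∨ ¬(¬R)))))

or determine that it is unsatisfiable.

Case R = True: the formula becomes ¬((False → True)) = False.
Case R = False: the formula becomes ¬(((¬B ∨ ¬B) → True)) = False.
Both cases fail — unsatisfiable.

Unsatisfiable — no assignment works.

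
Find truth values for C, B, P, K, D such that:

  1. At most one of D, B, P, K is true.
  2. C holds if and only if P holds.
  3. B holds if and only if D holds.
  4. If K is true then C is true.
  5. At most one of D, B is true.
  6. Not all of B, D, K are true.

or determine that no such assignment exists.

C = False, B = False, P = False, K = False, D = False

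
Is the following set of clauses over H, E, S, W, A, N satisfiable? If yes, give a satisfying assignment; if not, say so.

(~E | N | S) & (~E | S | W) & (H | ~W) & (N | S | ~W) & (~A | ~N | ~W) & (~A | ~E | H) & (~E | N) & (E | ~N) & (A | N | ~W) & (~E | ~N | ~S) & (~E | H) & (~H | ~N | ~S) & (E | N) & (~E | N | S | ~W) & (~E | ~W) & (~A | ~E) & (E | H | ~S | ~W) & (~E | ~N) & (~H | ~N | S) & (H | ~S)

Case E = True:
  (~E | N) forces N = True.
  Clause (~E | ~N) is falsified — contradiction.
Case E = False:
  (E | ~N) forces N = False.
  Clause (E | N) is falsified — contradiction.
Both cases fail, so the formula is unsatisfiable.

Unsatisfiable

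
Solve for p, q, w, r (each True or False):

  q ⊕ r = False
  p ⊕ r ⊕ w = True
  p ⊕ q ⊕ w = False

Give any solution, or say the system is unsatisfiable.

Adding constraints 1, 2, 3 mod 2: every variable appears an even number of times on the left, so the left side is 0.
But the right sides sum to 1 (mod 2). 0 ≠ 1 — the system is inconsistent.

No satisfying assignment exists.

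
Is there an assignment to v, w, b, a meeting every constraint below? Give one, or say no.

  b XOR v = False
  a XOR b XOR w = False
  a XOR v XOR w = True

UNSATISFIABLE

Adding constraints 1, 2, 3 mod 2: every variable appears an even number of times on the left, so the left side is 0.
But the right sides sum to 1 (mod 2). 0 ≠ 1 — the system is inconsistent.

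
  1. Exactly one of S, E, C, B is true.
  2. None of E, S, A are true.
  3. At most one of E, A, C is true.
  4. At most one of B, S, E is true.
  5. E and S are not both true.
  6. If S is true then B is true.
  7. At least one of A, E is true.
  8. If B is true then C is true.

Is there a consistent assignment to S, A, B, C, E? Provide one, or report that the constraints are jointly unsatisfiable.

UNSATISFIABLE

Case A = True:
  Constraint (2) is violated (A=T) — contradiction.
Case A = False:
  (2) forces E = False.
  Constraint (7) is violated (A=F, E=F) — contradiction.
Both cases fail — unsatisfiable.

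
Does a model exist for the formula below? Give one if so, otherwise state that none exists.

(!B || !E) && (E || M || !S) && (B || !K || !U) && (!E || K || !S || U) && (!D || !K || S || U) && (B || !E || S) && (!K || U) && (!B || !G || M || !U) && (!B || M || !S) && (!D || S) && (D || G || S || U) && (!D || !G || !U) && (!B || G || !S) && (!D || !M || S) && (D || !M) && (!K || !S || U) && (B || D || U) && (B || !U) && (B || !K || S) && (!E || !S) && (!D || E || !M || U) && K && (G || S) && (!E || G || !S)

Case G = True:
  (K) forces K = True.
  (!K || U) forces U = True.
  (B || !K || !U) forces B = True.
  (!B || !E) forces E = False.
  (!B || !G || M || !U) forces M = True.
  (!D || !G || !U) forces D = False.
  Clause (D || !M) is falsified — contradiction.
Case G = False:
  (K) forces K = True.
  (!K || U) forces U = True.
  (B || !K || !U) forces B = True.
  (!B || !E) forces E = False.
  (!B || G || !S) forces S = False.
  Clause (G || S) is falsified — contradiction.
Both cases fail, so the formula is unsatisfiable.

UNSATISFIABLE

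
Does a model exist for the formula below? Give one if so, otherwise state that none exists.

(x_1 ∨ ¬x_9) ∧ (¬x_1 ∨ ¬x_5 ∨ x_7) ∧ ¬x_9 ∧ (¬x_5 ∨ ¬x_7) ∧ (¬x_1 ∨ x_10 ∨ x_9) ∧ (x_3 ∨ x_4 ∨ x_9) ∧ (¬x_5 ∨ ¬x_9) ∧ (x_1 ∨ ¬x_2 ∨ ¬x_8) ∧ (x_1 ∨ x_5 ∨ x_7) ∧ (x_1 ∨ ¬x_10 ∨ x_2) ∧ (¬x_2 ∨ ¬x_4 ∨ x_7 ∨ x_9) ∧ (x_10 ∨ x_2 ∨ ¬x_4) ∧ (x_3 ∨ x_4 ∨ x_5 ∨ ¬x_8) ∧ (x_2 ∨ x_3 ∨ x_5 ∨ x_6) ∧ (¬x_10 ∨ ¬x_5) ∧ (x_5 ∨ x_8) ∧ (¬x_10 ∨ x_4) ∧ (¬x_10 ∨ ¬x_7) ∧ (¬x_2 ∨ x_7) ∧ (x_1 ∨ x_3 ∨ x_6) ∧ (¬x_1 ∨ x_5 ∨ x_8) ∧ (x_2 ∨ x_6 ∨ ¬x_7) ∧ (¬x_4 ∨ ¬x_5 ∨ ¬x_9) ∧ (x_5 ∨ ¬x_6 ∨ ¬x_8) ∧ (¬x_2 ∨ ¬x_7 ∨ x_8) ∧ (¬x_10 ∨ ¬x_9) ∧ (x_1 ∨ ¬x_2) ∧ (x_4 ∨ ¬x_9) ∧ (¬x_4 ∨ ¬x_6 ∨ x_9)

Unit clause (¬x_9) forces x_9 = False.
Set x_1 = False.
  then (x_1 ∨ ¬x_2) forces x_2 = False.
  then (x_1 ∨ ¬x_10 ∨ x_2) forces x_10 = False.
  then (x_10 ∨ x_2 ∨ ¬x_4) forces x_4 = False.
  then (x_3 ∨ x_4 ∨ x_9) forces x_3 = True.
Try x_5 = False:
  (x_1 ∨ x_5 ∨ x_7) forces x_7 = True.
  (x_5 ∨ x_8) forces x_8 = True.
  (x_2 ∨ x_6 ∨ ¬x_7) forces x_6 = True.
  clause (x_5 ∨ ¬x_6 ∨ ¬x_8) is falsified — backtrack.
So x_5 = True.
  then (¬x_5 ∨ ¬x_7) forces x_7 = False.
Set x_6 = True.
Set x_8 = False.
All clauses satisfied.

x_1=F, x_2=F, x_3=T, x_4=F, x_5=T, x_6=T, x_7=F, x_8=F, x_9=F, x_10=F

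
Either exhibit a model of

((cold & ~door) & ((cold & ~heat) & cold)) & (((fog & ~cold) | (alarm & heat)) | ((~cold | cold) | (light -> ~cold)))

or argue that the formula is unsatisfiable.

alarm = False, heat = False, door = False, fog = True, light = False, cold = True

  (cold & ~door) & ((cold & ~heat) & cold) = True
    cold & ~door = True
      ~door = True
    (cold & ~heat) & cold = True
      cold & ~heat = True
        ~heat = True
  ((fog & ~cold) | (alarm & heat)) | ((~cold | cold) | (light -> ~cold)) = True
    (fog & ~cold) | (alarm & heat) = False
      fog & ~cold = False
        ~cold = False
      alarm & heat = False
    (~cold | cold) | (light -> ~cold) = True
      ~cold | cold = True
        ~cold = False
      light -> ~cold = True
        ~cold = False
Both conjuncts True, so the formula holds.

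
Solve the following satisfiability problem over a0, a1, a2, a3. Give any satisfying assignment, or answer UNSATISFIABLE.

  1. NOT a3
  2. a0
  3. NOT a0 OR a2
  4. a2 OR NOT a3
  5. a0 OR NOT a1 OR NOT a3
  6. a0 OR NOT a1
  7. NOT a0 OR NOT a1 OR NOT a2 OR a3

a0 = True; a1 = False; a2 = True; a3 = False

Unit clause (NOT a3) forces a3 = False.
Unit clause (a0) forces a0 = True.
In (NOT a0 OR a2) only a2 is left, so a2 = True.
In (NOT a0 OR NOT a1 OR NOT a2 OR a3) only NOT a1 is left, so a1 = False.
All clauses satisfied.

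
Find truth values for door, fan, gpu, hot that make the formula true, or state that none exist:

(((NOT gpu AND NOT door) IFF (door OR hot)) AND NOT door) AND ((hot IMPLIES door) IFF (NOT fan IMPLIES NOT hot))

door = False, fan = False, gpu = True, hot = False

  ((NOT gpu AND NOT door) IFF (door OR hot)) AND NOT door = True
    (NOT gpu AND NOT door) IFF (door OR hot) = True
      NOT gpu AND NOT door = False
        NOT gpu = False
        NOT door = True
      door OR hot = False
    NOT door = True
  (hot IMPLIES door) IFF (NOT fan IMPLIES NOT hot) = True
    hot IMPLIES door = True
    NOT fan IMPLIES NOT hot = True
      NOT fan = True
      NOT hot = True
Both conjuncts True, so the formula holds.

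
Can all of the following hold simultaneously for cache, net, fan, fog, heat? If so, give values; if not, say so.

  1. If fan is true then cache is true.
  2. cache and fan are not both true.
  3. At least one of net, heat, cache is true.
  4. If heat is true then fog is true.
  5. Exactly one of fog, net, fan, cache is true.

cache = False, net = True, fan = False, fog = False, heat = False

  (1) fan=F ⇒ cache: vacuous ✓
  (2) cache=F, fan=F — not both ✓
  (3) {net, heat, cache}: 1 true — at least one ✓
  (4) heat=F ⇒ fog: vacuous ✓
  (5) {fog, net, fan, cache}: 1 true — exactly one ✓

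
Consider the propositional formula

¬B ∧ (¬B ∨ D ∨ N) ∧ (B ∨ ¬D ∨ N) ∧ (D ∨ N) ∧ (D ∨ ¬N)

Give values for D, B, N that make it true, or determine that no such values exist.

D = True, B = False, N = True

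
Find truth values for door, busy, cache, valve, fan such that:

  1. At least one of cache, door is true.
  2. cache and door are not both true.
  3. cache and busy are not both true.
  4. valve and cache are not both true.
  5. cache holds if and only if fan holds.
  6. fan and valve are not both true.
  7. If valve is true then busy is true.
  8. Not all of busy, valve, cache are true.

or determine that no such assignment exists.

door=T, busy=F, cache=F, valve=F, fan=F

  (1) {cache, door}: 1 true — at least one ✓
  (2) cache=F, door=T — not both ✓
  (3) cache=F, busy=F — not both ✓
  (4) valve=F, cache=F — not both ✓
  (5) cache=F, fan=F — same ✓
  (6) fan=F, valve=F — not both ✓
  (7) valve=F ⇒ busy: vacuous ✓
  (8) {busy, valve, cache}: 0/3 true — not all ✓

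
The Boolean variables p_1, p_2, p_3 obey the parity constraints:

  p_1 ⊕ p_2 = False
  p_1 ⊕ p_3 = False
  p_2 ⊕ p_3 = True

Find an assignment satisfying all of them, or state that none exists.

Unsatisfiable

Adding constraints 1, 2, 3 mod 2: every variable appears an even number of times on the left, so the left side is 0.
But the right sides sum to 1 (mod 2). 0 ≠ 1 — the system is inconsistent.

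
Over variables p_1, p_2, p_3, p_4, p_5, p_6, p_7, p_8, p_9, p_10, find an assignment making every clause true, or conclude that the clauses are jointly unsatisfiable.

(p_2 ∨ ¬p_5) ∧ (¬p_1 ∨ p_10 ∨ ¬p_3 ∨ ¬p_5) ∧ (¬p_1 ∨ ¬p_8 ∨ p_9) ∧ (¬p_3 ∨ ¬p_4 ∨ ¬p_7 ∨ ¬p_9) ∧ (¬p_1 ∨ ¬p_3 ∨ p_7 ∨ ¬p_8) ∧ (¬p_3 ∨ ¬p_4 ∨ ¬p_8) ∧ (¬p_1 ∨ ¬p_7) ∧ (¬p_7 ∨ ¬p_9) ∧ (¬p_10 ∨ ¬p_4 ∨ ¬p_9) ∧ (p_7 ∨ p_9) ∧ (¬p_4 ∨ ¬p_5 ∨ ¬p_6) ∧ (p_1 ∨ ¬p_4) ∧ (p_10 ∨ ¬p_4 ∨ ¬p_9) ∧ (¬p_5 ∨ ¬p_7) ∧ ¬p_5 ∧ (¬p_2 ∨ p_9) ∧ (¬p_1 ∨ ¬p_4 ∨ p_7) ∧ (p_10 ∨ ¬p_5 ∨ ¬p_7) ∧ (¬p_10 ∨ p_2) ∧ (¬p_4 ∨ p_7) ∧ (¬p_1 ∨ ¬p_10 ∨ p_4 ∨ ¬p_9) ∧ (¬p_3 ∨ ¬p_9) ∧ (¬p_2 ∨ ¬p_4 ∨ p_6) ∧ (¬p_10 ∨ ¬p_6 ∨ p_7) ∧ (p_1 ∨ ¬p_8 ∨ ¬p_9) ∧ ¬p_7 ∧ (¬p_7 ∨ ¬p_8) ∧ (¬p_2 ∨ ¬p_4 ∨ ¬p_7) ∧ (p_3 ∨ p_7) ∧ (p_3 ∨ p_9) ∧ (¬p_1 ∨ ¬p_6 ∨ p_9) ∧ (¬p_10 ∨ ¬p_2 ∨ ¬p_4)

Unsatisfiable — no assignment works.

Case p_5 = True:
  Clause (¬p_5) is falsified — contradiction.
Case p_5 = False:
  (¬p_7) forces p_7 = False.
  (p_7 ∨ p_9) forces p_9 = True.
  (¬p_4 ∨ p_7) forces p_4 = False.
  (¬p_3 ∨ ¬p_9) forces p_3 = False.
  Clause (p_3 ∨ p_7) is falsified — contradiction.
Both cases fail, so the formula is unsatisfiable.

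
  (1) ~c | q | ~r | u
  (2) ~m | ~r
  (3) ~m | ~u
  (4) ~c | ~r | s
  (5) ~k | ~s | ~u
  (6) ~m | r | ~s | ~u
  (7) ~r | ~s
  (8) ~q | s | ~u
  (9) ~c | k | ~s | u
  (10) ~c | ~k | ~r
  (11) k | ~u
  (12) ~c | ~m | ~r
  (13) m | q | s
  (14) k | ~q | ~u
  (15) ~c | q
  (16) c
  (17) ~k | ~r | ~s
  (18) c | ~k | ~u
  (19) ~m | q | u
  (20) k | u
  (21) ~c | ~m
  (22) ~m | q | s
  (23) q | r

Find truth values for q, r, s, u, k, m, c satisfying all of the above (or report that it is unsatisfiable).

q=T, r=F, s=F, u=F, k=T, m=F, c=T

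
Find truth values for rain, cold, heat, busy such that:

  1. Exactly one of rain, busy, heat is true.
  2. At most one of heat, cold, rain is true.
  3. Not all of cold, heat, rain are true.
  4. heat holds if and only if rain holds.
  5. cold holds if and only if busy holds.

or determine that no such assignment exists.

rain = False, cold = True, heat = False, busy = True

  (1) {rain, busy, heat}: 1 true — exactly one ✓
  (2) {heat, cold, rain}: 1 true — at most one ✓
  (3) {cold, heat, rain}: 1/3 true — not all ✓
  (4) heat=F, rain=F — same ✓
  (5) cold=T, busy=T — same ✓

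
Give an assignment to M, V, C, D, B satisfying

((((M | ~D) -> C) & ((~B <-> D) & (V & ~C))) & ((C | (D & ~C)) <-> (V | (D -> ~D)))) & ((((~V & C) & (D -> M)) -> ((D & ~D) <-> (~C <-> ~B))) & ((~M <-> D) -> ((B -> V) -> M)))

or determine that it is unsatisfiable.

Case V = True: the formula simplifies to ((((M | ~D) -> C) & ((~B <-> D) & ~C)) & (C | (D & ~C))) & ((~M <-> D) -> M).
  C = True: the conjunct ~C is False.
  C = False: simplifies to ((~((M | ~D)) & (~B <-> D)) & D) & ((~M <-> D) -> M).
    D = True: simplifies to (~M & ~B) & (~M -> M).
      M = True: the conjunct ~M is False.
      M = False: the conjunct ~M -> M becomes ~False -> False = False.
    D = False: the conjunct ~((M | ~D)) becomes ~((M | True)) = False.
Case V = False: the conjunct V is False.
Both cases fail — unsatisfiable.

No satisfying assignment exists.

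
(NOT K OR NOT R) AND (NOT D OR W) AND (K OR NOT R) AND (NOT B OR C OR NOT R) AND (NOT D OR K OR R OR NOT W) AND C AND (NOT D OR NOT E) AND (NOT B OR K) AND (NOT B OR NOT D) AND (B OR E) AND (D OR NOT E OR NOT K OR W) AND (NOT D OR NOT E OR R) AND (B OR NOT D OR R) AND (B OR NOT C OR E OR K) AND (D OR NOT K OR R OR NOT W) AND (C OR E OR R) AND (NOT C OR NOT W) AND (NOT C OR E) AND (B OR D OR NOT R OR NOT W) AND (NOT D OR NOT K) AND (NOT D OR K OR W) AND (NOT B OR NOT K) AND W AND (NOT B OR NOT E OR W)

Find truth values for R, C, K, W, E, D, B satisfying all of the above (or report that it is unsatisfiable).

Unsatisfiable — no assignment works.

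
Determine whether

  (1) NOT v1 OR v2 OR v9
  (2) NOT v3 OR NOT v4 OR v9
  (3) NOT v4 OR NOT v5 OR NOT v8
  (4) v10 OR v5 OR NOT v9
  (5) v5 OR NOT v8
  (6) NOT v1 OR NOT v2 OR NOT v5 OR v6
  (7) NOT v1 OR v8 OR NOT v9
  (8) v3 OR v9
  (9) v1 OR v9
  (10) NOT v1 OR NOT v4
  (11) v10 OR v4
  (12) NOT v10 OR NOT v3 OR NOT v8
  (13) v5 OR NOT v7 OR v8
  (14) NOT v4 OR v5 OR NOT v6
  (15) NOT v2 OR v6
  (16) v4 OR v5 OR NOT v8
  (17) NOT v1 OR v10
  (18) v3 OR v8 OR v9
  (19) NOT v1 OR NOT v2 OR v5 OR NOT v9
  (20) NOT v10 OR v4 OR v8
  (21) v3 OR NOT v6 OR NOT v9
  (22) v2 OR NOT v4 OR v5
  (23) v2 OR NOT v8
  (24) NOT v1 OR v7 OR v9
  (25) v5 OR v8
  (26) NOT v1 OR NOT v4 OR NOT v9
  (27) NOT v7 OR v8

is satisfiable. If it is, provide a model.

Set v1 = False.
  then (v1 OR v9) forces v9 = True.
Set v2 = False.
  then (v2 OR NOT v8) forces v8 = False.
  then (v5 OR v8) forces v5 = True.
  then (NOT v7 OR v8) forces v7 = False.
Set v3 = True.
Try v4 = False:
  (v10 OR v4) forces v10 = True.
  clause (NOT v10 OR v4 OR v8) is falsified — backtrack.
So v4 = True.
Set v6 = False.
Set v10 = True.
All clauses satisfied.

v1: False, v2: False, v3: True, v4: True, v5: True, v6: False, v7: False, v8: False, v9: True, v10: True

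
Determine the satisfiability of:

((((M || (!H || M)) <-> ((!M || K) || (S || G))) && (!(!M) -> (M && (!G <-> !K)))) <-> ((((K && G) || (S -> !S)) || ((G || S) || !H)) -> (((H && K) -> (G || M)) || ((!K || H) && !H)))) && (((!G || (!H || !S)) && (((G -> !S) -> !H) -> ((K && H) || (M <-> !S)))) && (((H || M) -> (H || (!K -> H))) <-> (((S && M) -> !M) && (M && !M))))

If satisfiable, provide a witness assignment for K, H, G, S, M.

Case M = True: the formula simplifies to ((K || (S || G)) && (!G <-> !K)) && (((!G || (!H || !S)) && (((G -> !S) -> !H) -> ((K && H) || !S))) && !((H || (!K -> H)))).
  H = True: the conjunct !((H || (!K -> H))) becomes !((True || True)) = False.
  H = False: simplifies to ((K || (S || G)) && (!G <-> !K)) && (!S && !K).
    K = True: the conjunct !K is False.
    K = False: simplifies to ((S || G) && !G) && !S.
      G = True: the conjunct !G is False.
      G = False: simplifies to S && !S.
        S = True: the conjunct !S is False.
        S = False: the conjunct S is False.
Case M = False: the formula simplifies to (!H <-> ((((K && G) || (S -> !S)) || ((G || S) || !H)) -> (((H && K) -> G) || ((!K || H) && !H)))) && (((!G || (!H || !S)) && (((G -> !S) -> !H) -> ((K && H) || S))) && !((H -> (H || (!K -> H))))).
  H = True: the conjunct !((H -> (H || (!K -> H)))) becomes !((True -> True)) = False.
  H = False: the conjunct !((H -> (H || (!K -> H)))) becomes !((False -> K)) = False.
Both cases fail — unsatisfiable.

Unsatisfiable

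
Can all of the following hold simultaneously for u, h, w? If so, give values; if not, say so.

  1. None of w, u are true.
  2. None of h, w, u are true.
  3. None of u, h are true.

u = False; h = False; w = False

  (1) {w, u}: 0 true — none ✓
  (2) {h, w, u}: 0 true — none ✓
  (3) {u, h}: 0 true — none ✓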